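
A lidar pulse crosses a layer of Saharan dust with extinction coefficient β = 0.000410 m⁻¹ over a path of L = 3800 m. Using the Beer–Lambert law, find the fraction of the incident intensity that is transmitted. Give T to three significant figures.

τ = β·L = 0.000410 × 3800 = 1.5580.
T = exp(−1.5580) = 0.2106.

0.211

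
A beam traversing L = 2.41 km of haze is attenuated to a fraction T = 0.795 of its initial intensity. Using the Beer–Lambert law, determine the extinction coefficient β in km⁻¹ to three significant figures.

0.0952 km⁻¹

Beer–Lambert: T = exp(−βL) ⇒ β = −ln(T)/L = −ln(0.795)/2.41 = 0.2294/2.41 = 0.09519 km⁻¹.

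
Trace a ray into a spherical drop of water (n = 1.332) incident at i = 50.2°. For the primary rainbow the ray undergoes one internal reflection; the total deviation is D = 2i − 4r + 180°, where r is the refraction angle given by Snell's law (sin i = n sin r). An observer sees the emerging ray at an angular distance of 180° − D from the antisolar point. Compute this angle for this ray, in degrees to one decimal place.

40.5°

sin r = sin 50.2° / 1.332 = 0.7683/1.332 = 0.5768; r = 35.23°.
D = 2·50.2° − 4·35.23° + 180° = 100.40° − 140.90° + 180° = 139.50°.
Angle from antisolar point = 180° − D = 40.50°.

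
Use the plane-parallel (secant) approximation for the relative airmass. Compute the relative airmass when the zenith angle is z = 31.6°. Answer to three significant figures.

X = sec z = 1/cos 31.6° = 1/0.8517 = 1.1741.

1.17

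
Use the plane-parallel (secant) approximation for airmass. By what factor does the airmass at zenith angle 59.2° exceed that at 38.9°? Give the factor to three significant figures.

1.52

X(59.2°)/X(38.9°) = sec 59.2° / sec 38.9° = cos 38.9° / cos 59.2° = 0.7782/0.5120 = 1.5199.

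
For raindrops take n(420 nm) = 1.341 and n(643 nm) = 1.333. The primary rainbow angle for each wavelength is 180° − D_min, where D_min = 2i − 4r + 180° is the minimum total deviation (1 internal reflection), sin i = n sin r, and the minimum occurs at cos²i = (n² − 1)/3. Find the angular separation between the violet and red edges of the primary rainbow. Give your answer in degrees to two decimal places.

1.15°

At 420 nm (n = 1.341): cos²i = 0.26609 → i = 58.946°, r = 39.705°, D_min = 139.071°, rainbow angle = 40.929°.
At 643 nm (n = 1.333): cos²i = 0.25896 → i = 59.410°, r = 40.225°, D_min = 137.922°, rainbow angle = 42.078°.
Angular width = |40.929° − 42.078°| = 1.149°.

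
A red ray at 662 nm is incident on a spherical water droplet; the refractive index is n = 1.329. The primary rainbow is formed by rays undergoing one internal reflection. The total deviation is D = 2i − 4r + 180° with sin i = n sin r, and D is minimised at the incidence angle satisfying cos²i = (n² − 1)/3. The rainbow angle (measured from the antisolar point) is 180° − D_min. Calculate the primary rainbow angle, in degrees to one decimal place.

42.7°

cos²i = (1.76624 − 1)/3 = 0.25541; i = arccos(0.50538) = 59.643°.
sin r = sin 59.643°/1.329 = 0.64928; r = 40.487°.
D_min = 2·59.643° − 4·40.487° + 180° = 137.337°.
Rainbow angle = 180° − D_min = 42.663°.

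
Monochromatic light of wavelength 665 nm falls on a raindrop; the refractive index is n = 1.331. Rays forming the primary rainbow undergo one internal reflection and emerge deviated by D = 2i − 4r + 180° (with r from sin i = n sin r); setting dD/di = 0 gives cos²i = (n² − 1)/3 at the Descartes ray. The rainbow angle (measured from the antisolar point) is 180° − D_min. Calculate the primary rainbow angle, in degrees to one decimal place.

42.4°

cos²i = (1.77156 − 1)/3 = 0.25719; i = arccos(0.50714) = 59.527°.
sin r = sin 59.527°/1.331 = 0.64753; r = 40.356°.
D_min = 2·59.527° − 4·40.356° + 180° = 137.630°.
Rainbow angle = 180° − D_min = 42.370°.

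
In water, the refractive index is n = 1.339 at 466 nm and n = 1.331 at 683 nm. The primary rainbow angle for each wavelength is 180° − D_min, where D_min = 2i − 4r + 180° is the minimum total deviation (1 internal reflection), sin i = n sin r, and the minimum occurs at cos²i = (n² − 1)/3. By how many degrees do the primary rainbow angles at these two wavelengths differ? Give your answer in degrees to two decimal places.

1.16°

At 466 nm (n = 1.339): cos²i = 0.26431 → i = 59.062°, r = 39.834°, D_min = 138.786°, rainbow angle = 41.214°.
At 683 nm (n = 1.331): cos²i = 0.25719 → i = 59.527°, r = 40.356°, D_min = 137.630°, rainbow angle = 42.370°.
Angular width = |41.214° − 42.370°| = 1.156°.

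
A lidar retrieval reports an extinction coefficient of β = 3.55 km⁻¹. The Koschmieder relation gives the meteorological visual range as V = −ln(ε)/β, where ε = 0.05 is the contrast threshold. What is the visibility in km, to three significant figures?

0.844 km

V = −ln(0.05) / 3.55 = 2.996 / 3.55 = 0.8439 km.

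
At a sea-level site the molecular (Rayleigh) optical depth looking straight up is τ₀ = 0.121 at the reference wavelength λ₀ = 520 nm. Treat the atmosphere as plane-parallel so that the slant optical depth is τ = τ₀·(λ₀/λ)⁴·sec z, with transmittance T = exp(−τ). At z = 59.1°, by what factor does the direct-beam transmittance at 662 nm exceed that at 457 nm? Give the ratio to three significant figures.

Airmass: sec 59.1° = 1.9473.
τ(662 nm) = 0.121 × (520/662)⁴ × 1.9473 = 0.121 × 0.3807 × 1.9473 = 0.0897.
τ(457 nm) = 0.121 × (520/457)⁴ × 1.9473 = 0.121 × 1.6763 × 1.9473 = 0.3950.
T(662)/T(457) = exp(τ_B − τ_A) = exp(0.3053) = 1.3570.

1.36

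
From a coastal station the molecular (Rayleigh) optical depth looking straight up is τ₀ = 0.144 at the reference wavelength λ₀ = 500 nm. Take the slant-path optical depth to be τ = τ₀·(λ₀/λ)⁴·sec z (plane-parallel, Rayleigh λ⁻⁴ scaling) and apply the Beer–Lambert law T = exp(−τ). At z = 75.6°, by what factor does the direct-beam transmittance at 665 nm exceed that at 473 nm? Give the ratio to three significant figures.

Airmass: sec 75.6° = 4.0211.
τ(665 nm) = 0.144 × (500/665)⁴ × 4.0211 = 0.144 × 0.3196 × 4.0211 = 0.1851.
τ(473 nm) = 0.144 × (500/473)⁴ × 4.0211 = 0.144 × 1.2486 × 4.0211 = 0.7230.
T(665)/T(473) = exp(τ_B − τ_A) = exp(0.5379) = 1.7125.

1.71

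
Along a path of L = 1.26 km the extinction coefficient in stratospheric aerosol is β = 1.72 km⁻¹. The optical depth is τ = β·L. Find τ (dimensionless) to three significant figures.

2.17

τ = β·L = 1.72 × 1.26 = 2.1672.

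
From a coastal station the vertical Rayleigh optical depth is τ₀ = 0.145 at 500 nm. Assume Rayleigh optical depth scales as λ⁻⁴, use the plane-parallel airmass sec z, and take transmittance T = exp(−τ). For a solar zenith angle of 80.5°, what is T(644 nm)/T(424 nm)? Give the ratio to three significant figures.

3.97

Airmass: sec 80.5° = 6.0589.
τ(644 nm) = 0.145 × (500/644)⁴ × 6.0589 = 0.145 × 0.3634 × 6.0589 = 0.3192.
τ(424 nm) = 0.145 × (500/424)⁴ × 6.0589 = 0.145 × 1.9338 × 6.0589 = 1.6989.
T(644)/T(424) = exp(τ_B − τ_A) = exp(1.3797) = 3.9737.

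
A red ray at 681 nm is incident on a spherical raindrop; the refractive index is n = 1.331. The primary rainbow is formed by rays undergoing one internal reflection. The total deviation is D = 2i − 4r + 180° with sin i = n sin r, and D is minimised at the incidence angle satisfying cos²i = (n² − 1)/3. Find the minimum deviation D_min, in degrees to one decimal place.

137.6°

cos²i = (1.77156 − 1)/3 = 0.25719; i = arccos(0.50714) = 59.527°.
sin r = sin 59.527°/1.331 = 0.64753; r = 40.356°.
D_min = 2·59.527° − 4·40.356° + 180° = 137.630°.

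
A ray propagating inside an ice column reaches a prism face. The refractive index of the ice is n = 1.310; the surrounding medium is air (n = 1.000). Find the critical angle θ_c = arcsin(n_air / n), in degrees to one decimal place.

49.8°

sin θ_c = n_air / n = 1.000 / 1.310 = 0.7634.
θ_c = arcsin(0.7634) = 49.76°.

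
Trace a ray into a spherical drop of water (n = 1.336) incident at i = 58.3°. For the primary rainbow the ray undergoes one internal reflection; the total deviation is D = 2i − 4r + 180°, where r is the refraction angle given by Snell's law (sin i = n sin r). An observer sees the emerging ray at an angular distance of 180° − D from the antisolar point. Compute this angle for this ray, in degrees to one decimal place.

41.6°

sin r = sin 58.3° / 1.336 = 0.8508/1.336 = 0.6368; r = 39.56°.
D = 2·58.3° − 4·39.56° + 180° = 116.60° − 158.22° + 180° = 138.38°.
Angle from antisolar point = 180° − D = 41.62°.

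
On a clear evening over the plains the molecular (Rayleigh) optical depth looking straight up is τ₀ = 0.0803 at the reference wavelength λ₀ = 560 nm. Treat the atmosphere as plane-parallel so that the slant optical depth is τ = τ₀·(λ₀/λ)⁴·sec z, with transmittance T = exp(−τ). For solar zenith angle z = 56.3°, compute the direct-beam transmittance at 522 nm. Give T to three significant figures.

0.826

sec 56.3° = 1.8023.
τ = 0.0803 × (560/522)⁴ × 1.8023 = 0.0803 × 1.3246 × 1.8023 = 0.1917.
T = exp(−0.1917) = 0.8256.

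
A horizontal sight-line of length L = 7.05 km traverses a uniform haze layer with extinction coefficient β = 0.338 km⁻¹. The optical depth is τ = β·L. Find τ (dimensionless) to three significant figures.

2.38

τ = β·L = 0.338 × 7.05 = 2.3829.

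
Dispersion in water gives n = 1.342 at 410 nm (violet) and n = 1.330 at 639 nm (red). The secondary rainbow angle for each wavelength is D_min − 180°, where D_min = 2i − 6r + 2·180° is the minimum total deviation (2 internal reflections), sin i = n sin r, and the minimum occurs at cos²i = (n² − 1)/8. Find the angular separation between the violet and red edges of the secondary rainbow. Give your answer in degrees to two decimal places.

3.12°

At 410 nm (n = 1.342): cos²i = 0.10012 → i = 71.554°, r = 44.981°, D_min = 233.222°, rainbow angle = 53.222°.
At 639 nm (n = 1.330): cos²i = 0.09611 → i = 71.940°, r = 45.630°, D_min = 230.101°, rainbow angle = 50.101°.
Angular width = |53.222° − 50.101°| = 3.121°.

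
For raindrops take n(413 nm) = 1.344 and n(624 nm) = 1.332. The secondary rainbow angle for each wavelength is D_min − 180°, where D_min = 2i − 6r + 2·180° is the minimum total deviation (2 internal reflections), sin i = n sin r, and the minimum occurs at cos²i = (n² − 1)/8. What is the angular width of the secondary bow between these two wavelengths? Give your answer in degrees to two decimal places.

3.10°

At 413 nm (n = 1.344): cos²i = 0.10079 → i = 71.490°, r = 44.874°, D_min = 233.733°, rainbow angle = 53.733°.
At 624 nm (n = 1.332): cos²i = 0.09678 → i = 71.875°, r = 45.520°, D_min = 230.628°, rainbow angle = 50.628°.
Angular width = |53.733° − 50.628°| = 3.104°.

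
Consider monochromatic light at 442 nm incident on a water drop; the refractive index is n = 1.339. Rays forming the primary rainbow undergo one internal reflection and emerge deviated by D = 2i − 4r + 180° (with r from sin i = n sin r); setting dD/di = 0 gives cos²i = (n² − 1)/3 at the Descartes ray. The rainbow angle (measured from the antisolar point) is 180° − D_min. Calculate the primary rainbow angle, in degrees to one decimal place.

41.2°

cos²i = (1.79292 − 1)/3 = 0.26431; i = arccos(0.51411) = 59.062°.
sin r = sin 59.062°/1.339 = 0.64057; r = 39.834°.
D_min = 2·59.062° − 4·39.834° + 180° = 138.786°.
Rainbow angle = 180° − D_min = 41.214°.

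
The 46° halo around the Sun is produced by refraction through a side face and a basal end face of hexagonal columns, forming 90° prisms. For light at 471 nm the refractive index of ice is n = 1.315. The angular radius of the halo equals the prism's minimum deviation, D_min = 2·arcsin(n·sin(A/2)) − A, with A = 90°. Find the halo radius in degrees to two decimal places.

n·sin(A/2) = 1.315 × sin 45° = 1.315 × 0.7071 = 0.9298.
D_min = 2·arcsin(0.9298) − 90° = 2 × 68.411° − 90° = 46.821°.

46.82°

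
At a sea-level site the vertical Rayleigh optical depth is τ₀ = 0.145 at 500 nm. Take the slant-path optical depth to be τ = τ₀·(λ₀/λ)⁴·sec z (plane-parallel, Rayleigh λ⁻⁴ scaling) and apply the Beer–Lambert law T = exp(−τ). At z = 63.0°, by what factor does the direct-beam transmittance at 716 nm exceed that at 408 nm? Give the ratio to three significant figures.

Airmass: sec 63.0° = 2.2027.
τ(716 nm) = 0.145 × (500/716)⁴ × 2.2027 = 0.145 × 0.2378 × 2.2027 = 0.0760.
τ(408 nm) = 0.145 × (500/408)⁴ × 2.2027 = 0.145 × 2.2555 × 2.2027 = 0.7204.
T(716)/T(408) = exp(τ_B − τ_A) = exp(0.6444) = 1.9049.

1.90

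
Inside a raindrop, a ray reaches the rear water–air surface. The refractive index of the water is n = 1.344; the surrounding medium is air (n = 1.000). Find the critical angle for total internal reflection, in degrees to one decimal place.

48.1°

sin θ_c = n_air / n = 1.000 / 1.344 = 0.7440.
θ_c = arcsin(0.7440) = 48.08°.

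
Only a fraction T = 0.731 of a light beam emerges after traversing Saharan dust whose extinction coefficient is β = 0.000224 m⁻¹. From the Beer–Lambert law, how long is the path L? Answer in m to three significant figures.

Beer–Lambert: T = exp(−βL) ⇒ L = −ln(T)/β = −ln(0.731)/0.000224 = 0.3133/0.000224 = 1399 m.

1400 m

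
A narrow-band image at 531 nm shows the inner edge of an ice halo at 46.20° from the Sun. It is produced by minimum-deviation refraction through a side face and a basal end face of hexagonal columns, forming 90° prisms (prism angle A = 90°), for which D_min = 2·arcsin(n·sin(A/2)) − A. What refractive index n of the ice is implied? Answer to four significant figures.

Rearranging: n = sin((D_min + A)/2) / sin(A/2).
(D_min + A)/2 = (46.20° + 90°)/2 = 68.100°.
n = sin 68.100° / sin 45° = 0.9278 / 0.7071 = 1.3122.

1.312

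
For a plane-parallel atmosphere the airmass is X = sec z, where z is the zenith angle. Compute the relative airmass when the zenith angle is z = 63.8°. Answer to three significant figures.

X = sec z = 1/cos 63.8° = 1/0.4415 = 2.2650.

2.26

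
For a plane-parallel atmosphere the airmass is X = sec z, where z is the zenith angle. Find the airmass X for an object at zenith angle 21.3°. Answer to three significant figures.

X = sec z = 1/cos 21.3° = 1/0.9317 = 1.0733.

1.07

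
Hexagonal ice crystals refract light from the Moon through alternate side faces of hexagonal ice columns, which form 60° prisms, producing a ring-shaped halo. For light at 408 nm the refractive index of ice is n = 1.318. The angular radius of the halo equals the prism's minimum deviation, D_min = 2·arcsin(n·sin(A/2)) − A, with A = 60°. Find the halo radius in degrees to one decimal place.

n·sin(A/2) = 1.318 × sin 30° = 1.318 × 0.5000 = 0.6590.
D_min = 2·arcsin(0.6590) − 60° = 2 × 41.224° − 60° = 22.447°.

22.4°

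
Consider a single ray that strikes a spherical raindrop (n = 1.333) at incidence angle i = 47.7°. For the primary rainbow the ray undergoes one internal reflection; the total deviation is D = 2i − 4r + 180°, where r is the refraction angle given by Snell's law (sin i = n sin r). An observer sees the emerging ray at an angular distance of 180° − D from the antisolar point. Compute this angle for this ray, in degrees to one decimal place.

sin r = sin 47.7° / 1.333 = 0.7396/1.333 = 0.5549; r = 33.70°.
D = 2·47.7° − 4·33.70° + 180° = 95.40° − 134.80° + 180° = 140.60°.
Angle from antisolar point = 180° − D = 39.40°.

39.4°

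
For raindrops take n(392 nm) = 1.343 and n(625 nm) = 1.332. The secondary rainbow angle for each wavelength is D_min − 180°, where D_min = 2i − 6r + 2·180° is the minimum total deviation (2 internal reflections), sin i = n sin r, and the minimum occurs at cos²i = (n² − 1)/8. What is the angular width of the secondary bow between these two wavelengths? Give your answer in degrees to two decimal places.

At 392 nm (n = 1.343): cos²i = 0.10046 → i = 71.522°, r = 44.928°, D_min = 233.478°, rainbow angle = 53.478°.
At 625 nm (n = 1.332): cos²i = 0.09678 → i = 71.875°, r = 45.520°, D_min = 230.628°, rainbow angle = 50.628°.
Angular width = |53.478° − 50.628°| = 2.849°.

2.85°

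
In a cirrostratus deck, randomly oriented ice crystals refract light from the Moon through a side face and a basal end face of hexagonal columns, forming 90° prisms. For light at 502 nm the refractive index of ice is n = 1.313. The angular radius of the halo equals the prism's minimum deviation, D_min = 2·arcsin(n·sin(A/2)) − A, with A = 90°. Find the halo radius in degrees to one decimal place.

46.4°

n·sin(A/2) = 1.313 × sin 45° = 1.313 × 0.7071 = 0.9284.
D_min = 2·arcsin(0.9284) − 90° = 2 × 68.192° − 90° = 46.383°.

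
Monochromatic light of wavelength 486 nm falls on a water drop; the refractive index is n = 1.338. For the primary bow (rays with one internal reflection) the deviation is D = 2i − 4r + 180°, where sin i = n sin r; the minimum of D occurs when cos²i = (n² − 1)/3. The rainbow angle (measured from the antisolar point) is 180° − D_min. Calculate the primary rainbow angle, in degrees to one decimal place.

cos²i = (1.79024 − 1)/3 = 0.26341; i = arccos(0.51324) = 59.120°.
sin r = sin 59.120°/1.338 = 0.64144; r = 39.899°.
D_min = 2·59.120° − 4·39.899° + 180° = 138.643°.
Rainbow angle = 180° − D_min = 41.357°.

41.4°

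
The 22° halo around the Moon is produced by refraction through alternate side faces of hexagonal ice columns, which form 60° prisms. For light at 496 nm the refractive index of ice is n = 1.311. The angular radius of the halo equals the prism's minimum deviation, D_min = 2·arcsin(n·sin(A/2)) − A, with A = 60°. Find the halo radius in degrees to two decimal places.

21.92°

n·sin(A/2) = 1.311 × sin 30° = 1.311 × 0.5000 = 0.6555.
D_min = 2·arcsin(0.6555) − 60° = 2 × 40.958° − 60° = 21.915°.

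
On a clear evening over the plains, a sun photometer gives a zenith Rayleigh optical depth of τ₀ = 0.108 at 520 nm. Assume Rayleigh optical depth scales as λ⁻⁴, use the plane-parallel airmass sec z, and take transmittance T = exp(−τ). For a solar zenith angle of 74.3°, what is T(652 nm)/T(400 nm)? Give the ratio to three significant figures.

2.66

Airmass: sec 74.3° = 3.6955.
τ(652 nm) = 0.108 × (520/652)⁴ × 3.6955 = 0.108 × 0.4046 × 3.6955 = 0.1615.
τ(400 nm) = 0.108 × (520/400)⁴ × 3.6955 = 0.108 × 2.8561 × 3.6955 = 1.1399.
T(652)/T(400) = exp(τ_B − τ_A) = exp(0.9784) = 2.6603.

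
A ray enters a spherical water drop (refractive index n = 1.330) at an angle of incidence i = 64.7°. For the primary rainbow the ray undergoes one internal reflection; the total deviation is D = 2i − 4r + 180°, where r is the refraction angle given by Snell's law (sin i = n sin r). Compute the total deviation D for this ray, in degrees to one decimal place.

138.1°

sin r = sin 64.7° / 1.330 = 0.9041/1.330 = 0.6798; r = 42.82°.
D = 2·64.7° − 4·42.82° + 180° = 129.40° − 171.30° + 180° = 138.10°.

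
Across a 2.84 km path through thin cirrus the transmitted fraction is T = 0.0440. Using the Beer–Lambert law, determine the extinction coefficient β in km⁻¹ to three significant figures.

Beer–Lambert: T = exp(−βL) ⇒ β = −ln(T)/L = −ln(0.0440)/2.84 = 3.1236/2.84 = 1.1 km⁻¹.

1.10 km⁻¹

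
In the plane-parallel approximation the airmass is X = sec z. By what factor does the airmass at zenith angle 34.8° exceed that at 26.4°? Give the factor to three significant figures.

1.09

X(34.8°)/X(26.4°) = sec 34.8° / sec 26.4° = cos 26.4° / cos 34.8° = 0.8957/0.8211 = 1.0908.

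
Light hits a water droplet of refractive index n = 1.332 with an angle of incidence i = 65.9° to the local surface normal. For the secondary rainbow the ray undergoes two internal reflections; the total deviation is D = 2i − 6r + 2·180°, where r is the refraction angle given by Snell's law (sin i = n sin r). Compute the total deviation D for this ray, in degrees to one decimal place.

232.2°

sin r = sin 65.9° / 1.332 = 0.9128/1.332 = 0.6853; r = 43.26°.
D = 2·65.9° − 6·43.26° + 2·180° = 131.80° − 259.56° + 360° = 232.24°.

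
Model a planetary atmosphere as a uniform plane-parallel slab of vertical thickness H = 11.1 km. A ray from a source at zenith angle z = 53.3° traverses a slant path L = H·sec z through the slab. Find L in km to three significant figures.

sec z = 1/cos 53.3° = 1.6733.
L = 11.1 × 1.6733 = 18.574 km.

18.6 km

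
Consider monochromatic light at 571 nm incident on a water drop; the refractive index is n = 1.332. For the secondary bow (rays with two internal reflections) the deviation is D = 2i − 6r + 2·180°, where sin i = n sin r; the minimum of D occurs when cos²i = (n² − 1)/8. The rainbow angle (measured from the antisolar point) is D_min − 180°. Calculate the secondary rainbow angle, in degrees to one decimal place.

50.6°

cos²i = (1.77422 − 1)/8 = 0.09678; i = arccos(0.31109) = 71.875°.
sin r = sin 71.875°/1.332 = 0.71350; r = 45.520°.
D_min = 2·71.875° − 6·45.520° + 360° = 230.628°.
Rainbow angle = D_min − 180° = 50.628°.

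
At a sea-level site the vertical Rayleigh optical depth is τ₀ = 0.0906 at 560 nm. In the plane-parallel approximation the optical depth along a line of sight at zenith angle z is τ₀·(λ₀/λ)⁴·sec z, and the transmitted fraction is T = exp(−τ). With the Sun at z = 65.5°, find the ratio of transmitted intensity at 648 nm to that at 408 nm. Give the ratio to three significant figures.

Airmass: sec 65.5° = 2.4114.
τ(648 nm) = 0.0906 × (560/648)⁴ × 2.4114 = 0.0906 × 0.5578 × 2.4114 = 0.1219.
τ(408 nm) = 0.0906 × (560/408)⁴ × 2.4114 = 0.0906 × 3.5490 × 2.4114 = 0.7754.
T(648)/T(408) = exp(τ_B − τ_A) = exp(0.6535) = 1.9223.

1.92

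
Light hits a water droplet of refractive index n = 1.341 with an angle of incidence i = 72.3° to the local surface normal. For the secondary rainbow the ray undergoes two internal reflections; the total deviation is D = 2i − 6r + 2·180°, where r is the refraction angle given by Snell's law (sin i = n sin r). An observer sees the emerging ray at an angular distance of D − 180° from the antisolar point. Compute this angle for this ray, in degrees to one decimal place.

53.0°

sin r = sin 72.3° / 1.341 = 0.9527/1.341 = 0.7104; r = 45.27°.
D = 2·72.3° − 6·45.27° + 2·180° = 144.60° − 271.61° + 360° = 232.99°.
Angle from antisolar point = D − 180° = 52.99°.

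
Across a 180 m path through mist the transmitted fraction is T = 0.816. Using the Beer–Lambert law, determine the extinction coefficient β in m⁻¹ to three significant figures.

0.00113 m⁻¹

Beer–Lambert: T = exp(−βL) ⇒ β = −ln(T)/L = −ln(0.816)/180 = 0.2033/180 = 0.00113 m⁻¹.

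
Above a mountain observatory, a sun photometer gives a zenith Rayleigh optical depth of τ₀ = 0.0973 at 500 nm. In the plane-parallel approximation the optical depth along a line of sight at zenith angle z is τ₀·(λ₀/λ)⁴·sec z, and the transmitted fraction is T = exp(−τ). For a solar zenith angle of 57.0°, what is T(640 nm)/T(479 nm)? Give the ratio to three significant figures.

1.16

Airmass: sec 57.0° = 1.8361.
τ(640 nm) = 0.0973 × (500/640)⁴ × 1.8361 = 0.0973 × 0.3725 × 1.8361 = 0.0666.
τ(479 nm) = 0.0973 × (500/479)⁴ × 1.8361 = 0.0973 × 1.1872 × 1.8361 = 0.2121.
T(640)/T(479) = exp(τ_B − τ_A) = exp(0.1455) = 1.1567.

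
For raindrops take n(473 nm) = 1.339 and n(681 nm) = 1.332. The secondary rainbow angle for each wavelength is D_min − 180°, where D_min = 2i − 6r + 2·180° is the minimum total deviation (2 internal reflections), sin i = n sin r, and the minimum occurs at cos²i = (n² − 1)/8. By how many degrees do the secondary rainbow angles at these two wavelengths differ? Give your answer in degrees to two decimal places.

At 473 nm (n = 1.339): cos²i = 0.09912 → i = 71.650°, r = 45.141°, D_min = 232.451°, rainbow angle = 52.451°.
At 681 nm (n = 1.332): cos²i = 0.09678 → i = 71.875°, r = 45.520°, D_min = 230.628°, rainbow angle = 50.628°.
Angular width = |52.451° − 50.628°| = 1.823°.

1.82°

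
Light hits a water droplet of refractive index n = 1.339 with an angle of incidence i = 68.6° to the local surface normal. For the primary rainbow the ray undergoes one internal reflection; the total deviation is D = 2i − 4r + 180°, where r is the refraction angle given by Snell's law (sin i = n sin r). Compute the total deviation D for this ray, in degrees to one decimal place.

141.0°

sin r = sin 68.6° / 1.339 = 0.9311/1.339 = 0.6953; r = 44.05°.
D = 2·68.6° − 4·44.05° + 180° = 137.20° − 176.22° + 180° = 140.98°.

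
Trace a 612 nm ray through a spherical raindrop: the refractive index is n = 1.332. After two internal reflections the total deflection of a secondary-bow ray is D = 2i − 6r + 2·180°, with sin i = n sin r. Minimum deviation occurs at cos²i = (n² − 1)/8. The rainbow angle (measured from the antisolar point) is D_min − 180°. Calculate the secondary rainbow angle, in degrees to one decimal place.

cos²i = (1.77422 − 1)/8 = 0.09678; i = arccos(0.31109) = 71.875°.
sin r = sin 71.875°/1.332 = 0.71350; r = 45.520°.
D_min = 2·71.875° − 6·45.520° + 360° = 230.628°.
Rainbow angle = D_min − 180° = 50.628°.

50.6°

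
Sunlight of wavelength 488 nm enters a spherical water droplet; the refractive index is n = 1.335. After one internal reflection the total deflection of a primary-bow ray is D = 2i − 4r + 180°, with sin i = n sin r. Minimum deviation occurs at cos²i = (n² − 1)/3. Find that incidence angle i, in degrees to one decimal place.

59.3°

cos²i = (1.335² − 1)/3 = (1.78222 − 1)/3 = 0.26074.
cos i = 0.51063, so i = 59.294°.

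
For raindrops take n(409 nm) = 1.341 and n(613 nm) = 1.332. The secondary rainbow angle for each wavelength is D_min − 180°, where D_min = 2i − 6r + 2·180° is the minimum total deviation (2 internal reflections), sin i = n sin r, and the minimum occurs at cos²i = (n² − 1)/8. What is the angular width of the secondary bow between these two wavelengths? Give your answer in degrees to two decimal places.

At 409 nm (n = 1.341): cos²i = 0.09979 → i = 71.586°, r = 45.034°, D_min = 232.966°, rainbow angle = 52.966°.
At 613 nm (n = 1.332): cos²i = 0.09678 → i = 71.875°, r = 45.520°, D_min = 230.628°, rainbow angle = 50.628°.
Angular width = |52.966° − 50.628°| = 2.337°.

2.34°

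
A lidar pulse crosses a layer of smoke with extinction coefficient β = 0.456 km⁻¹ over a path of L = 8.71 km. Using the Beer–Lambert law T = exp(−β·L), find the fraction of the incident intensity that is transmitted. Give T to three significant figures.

τ = β·L = 0.456 × 8.71 = 3.9718.
T = exp(−3.9718) = 0.0188.

0.0188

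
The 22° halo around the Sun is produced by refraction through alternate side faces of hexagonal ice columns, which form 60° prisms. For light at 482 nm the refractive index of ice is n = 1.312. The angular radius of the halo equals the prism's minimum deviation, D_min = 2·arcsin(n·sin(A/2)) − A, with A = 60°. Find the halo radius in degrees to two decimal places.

21.99°

n·sin(A/2) = 1.312 × sin 30° = 1.312 × 0.5000 = 0.6560.
D_min = 2·arcsin(0.6560) − 60° = 2 × 40.996° − 60° = 21.991°.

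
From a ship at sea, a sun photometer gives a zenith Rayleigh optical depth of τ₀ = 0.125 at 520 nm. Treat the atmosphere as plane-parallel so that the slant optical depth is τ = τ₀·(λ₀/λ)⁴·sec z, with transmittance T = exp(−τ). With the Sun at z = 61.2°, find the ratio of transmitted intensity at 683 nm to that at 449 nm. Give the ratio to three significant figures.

Airmass: sec 61.2° = 2.0757.
τ(683 nm) = 0.125 × (520/683)⁴ × 2.0757 = 0.125 × 0.3360 × 2.0757 = 0.0872.
τ(449 nm) = 0.125 × (520/449)⁴ × 2.0757 = 0.125 × 1.7990 × 2.0757 = 0.4668.
T(683)/T(449) = exp(τ_B − τ_A) = exp(0.3796) = 1.4617.

1.46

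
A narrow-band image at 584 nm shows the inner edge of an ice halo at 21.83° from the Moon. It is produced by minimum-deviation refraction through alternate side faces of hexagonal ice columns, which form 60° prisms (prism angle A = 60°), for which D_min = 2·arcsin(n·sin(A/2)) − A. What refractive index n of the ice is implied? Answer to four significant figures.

1.310

Rearranging: n = sin((D_min + A)/2) / sin(A/2).
(D_min + A)/2 = (21.83° + 60°)/2 = 40.915°.
n = sin 40.915° / sin 30° = 0.6549 / 0.5000 = 1.3099.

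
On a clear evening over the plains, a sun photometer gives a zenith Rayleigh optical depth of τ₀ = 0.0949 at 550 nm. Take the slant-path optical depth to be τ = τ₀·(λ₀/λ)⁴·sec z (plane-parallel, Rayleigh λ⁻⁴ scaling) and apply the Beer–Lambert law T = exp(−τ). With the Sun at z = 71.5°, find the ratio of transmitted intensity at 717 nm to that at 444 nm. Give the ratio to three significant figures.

Airmass: sec 71.5° = 3.1515.
τ(717 nm) = 0.0949 × (550/717)⁴ × 3.1515 = 0.0949 × 0.3462 × 3.1515 = 0.1036.
τ(444 nm) = 0.0949 × (550/444)⁴ × 3.1515 = 0.0949 × 2.3546 × 3.1515 = 0.7042.
T(717)/T(444) = exp(τ_B − τ_A) = exp(0.6007) = 1.8233.

1.82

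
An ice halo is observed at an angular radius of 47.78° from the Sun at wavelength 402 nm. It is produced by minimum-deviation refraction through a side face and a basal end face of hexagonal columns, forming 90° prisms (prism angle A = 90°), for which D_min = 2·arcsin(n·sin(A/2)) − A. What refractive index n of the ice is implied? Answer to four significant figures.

1.319

Rearranging: n = sin((D_min + A)/2) / sin(A/2).
(D_min + A)/2 = (47.78° + 90°)/2 = 68.890°.
n = sin 68.890° / sin 45° = 0.9329 / 0.7071 = 1.3193.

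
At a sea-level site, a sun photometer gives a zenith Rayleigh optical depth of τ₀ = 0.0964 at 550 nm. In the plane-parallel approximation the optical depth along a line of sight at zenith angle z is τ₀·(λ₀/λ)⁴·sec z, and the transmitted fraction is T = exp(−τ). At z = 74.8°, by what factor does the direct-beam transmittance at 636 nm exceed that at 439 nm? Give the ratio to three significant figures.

2.01

Airmass: sec 74.8° = 3.8140.
τ(636 nm) = 0.0964 × (550/636)⁴ × 3.8140 = 0.0964 × 0.5593 × 3.8140 = 0.2056.
τ(439 nm) = 0.0964 × (550/439)⁴ × 3.8140 = 0.0964 × 2.4637 × 3.8140 = 0.9058.
T(636)/T(439) = exp(τ_B − τ_A) = exp(0.7002) = 2.0142.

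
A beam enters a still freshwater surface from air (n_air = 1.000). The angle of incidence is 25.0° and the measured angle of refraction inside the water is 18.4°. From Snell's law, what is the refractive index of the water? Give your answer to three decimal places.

n = sin θ_i / sin θ_r = sin 25.0° / sin 18.4° = 0.4226 / 0.3156 = 1.3389.

1.339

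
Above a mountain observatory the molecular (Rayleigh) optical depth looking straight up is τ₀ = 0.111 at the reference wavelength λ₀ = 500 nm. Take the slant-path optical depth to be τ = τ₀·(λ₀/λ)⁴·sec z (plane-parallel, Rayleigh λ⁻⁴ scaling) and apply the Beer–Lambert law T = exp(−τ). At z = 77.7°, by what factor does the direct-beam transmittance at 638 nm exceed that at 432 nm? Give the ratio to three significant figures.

Airmass: sec 77.7° = 4.6942.
τ(638 nm) = 0.111 × (500/638)⁴ × 4.6942 = 0.111 × 0.3772 × 4.6942 = 0.1966.
τ(432 nm) = 0.111 × (500/432)⁴ × 4.6942 = 0.111 × 1.7945 × 4.6942 = 0.9350.
T(638)/T(432) = exp(τ_B − τ_A) = exp(0.7385) = 2.0928.

2.09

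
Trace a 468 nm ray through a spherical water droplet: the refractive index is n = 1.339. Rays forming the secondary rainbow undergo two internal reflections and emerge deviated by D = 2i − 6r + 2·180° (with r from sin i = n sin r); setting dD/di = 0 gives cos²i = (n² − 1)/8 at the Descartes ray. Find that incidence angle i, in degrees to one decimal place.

cos²i = (1.339² − 1)/8 = (1.79292 − 1)/8 = 0.09912.
cos i = 0.31483, so i = 71.650°.

71.6°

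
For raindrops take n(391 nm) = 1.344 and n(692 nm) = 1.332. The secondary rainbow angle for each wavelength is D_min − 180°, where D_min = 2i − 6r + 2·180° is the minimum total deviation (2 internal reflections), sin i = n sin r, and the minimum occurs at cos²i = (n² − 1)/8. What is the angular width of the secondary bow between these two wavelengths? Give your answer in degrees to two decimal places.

3.10°

At 391 nm (n = 1.344): cos²i = 0.10079 → i = 71.490°, r = 44.874°, D_min = 233.733°, rainbow angle = 53.733°.
At 692 nm (n = 1.332): cos²i = 0.09678 → i = 71.875°, r = 45.520°, D_min = 230.628°, rainbow angle = 50.628°.
Angular width = |53.733° − 50.628°| = 3.104°.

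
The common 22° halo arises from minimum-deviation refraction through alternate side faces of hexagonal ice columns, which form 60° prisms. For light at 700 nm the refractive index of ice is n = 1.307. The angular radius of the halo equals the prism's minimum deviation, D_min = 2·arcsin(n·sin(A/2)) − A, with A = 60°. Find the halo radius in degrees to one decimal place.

21.6°

n·sin(A/2) = 1.307 × sin 30° = 1.307 × 0.5000 = 0.6535.
D_min = 2·arcsin(0.6535) − 60° = 2 × 40.806° − 60° = 21.612°.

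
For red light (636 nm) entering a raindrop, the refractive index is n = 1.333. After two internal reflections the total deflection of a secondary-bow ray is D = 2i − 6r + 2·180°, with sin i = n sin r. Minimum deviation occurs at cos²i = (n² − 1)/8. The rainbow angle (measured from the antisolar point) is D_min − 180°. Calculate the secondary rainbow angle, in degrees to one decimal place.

cos²i = (1.77689 − 1)/8 = 0.09711; i = arccos(0.31163) = 71.843°.
sin r = sin 71.843°/1.333 = 0.71283; r = 45.466°.
D_min = 2·71.843° − 6·45.466° + 360° = 230.891°.
Rainbow angle = D_min − 180° = 50.891°.

50.9°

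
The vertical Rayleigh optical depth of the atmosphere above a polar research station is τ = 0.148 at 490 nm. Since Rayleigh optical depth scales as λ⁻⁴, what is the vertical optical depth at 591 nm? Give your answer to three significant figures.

0.0699

τ(591 nm) = τ(490 nm) × (490/591)⁴ = 0.148 × (0.8291)⁴ = 0.148 × 0.4725 = 0.0699.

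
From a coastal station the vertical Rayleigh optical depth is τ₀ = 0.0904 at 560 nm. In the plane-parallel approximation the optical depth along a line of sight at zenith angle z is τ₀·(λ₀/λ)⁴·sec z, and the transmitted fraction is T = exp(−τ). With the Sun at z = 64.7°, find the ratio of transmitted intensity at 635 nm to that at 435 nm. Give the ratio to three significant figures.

Airmass: sec 64.7° = 2.3400.
τ(635 nm) = 0.0904 × (560/635)⁴ × 2.3400 = 0.0904 × 0.6049 × 2.3400 = 0.1279.
τ(435 nm) = 0.0904 × (560/435)⁴ × 2.3400 = 0.0904 × 2.7466 × 2.3400 = 0.5810.
T(635)/T(435) = exp(τ_B − τ_A) = exp(0.4530) = 1.5731.

1.57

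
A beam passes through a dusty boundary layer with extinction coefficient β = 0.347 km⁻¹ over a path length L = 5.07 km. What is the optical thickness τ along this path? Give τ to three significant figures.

τ = β·L = 0.347 × 5.07 = 1.7593.

1.76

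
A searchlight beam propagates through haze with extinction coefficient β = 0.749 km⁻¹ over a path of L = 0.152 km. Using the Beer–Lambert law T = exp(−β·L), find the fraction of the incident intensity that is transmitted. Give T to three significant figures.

0.892

τ = β·L = 0.749 × 0.152 = 0.1138.
T = exp(−0.1138) = 0.8924.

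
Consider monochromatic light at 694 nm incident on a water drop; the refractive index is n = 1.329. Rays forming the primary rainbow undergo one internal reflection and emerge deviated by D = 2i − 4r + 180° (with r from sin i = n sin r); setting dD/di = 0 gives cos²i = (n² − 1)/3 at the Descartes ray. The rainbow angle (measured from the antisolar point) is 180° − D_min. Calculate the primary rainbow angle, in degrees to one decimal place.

cos²i = (1.76624 − 1)/3 = 0.25541; i = arccos(0.50538) = 59.643°.
sin r = sin 59.643°/1.329 = 0.64928; r = 40.487°.
D_min = 2·59.643° − 4·40.487° + 180° = 137.337°.
Rainbow angle = 180° − D_min = 42.663°.

42.7°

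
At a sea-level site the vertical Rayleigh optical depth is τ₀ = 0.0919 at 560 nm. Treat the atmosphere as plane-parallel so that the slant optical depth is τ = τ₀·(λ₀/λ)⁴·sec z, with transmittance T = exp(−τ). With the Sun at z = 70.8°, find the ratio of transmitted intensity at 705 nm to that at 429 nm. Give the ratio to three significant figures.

Airmass: sec 70.8° = 3.0407.
τ(705 nm) = 0.0919 × (560/705)⁴ × 3.0407 = 0.0919 × 0.3981 × 3.0407 = 0.1112.
τ(429 nm) = 0.0919 × (560/429)⁴ × 3.0407 = 0.0919 × 2.9035 × 3.0407 = 0.8114.
T(705)/T(429) = exp(τ_B − τ_A) = exp(0.7001) = 2.0140.

2.01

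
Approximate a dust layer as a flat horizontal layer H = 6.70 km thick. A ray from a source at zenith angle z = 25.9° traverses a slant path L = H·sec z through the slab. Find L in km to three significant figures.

7.45 km

sec z = 1/cos 25.9° = 1.1117.
L = 6.70 × 1.1117 = 7.448 km.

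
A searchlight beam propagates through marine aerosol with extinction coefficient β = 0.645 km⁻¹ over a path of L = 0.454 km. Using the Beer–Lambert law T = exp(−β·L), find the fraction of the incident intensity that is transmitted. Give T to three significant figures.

0.746

τ = β·L = 0.645 × 0.454 = 0.2928.
T = exp(−0.2928) = 0.7461.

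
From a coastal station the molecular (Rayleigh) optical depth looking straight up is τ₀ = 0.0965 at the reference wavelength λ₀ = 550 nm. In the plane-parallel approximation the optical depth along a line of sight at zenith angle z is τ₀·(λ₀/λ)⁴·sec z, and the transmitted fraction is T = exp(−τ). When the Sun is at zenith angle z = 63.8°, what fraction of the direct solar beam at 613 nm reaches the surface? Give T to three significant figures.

sec 63.8° = 2.2650.
τ = 0.0965 × (550/613)⁴ × 2.2650 = 0.0965 × 0.6481 × 2.2650 = 0.1416.
T = exp(−0.1416) = 0.8679.

0.868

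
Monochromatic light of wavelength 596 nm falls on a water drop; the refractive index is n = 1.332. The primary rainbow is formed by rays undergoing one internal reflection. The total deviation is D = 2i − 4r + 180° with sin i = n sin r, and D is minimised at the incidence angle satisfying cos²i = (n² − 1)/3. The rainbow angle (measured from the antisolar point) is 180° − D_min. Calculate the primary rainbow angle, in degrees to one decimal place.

42.2°

cos²i = (1.77422 − 1)/3 = 0.25807; i = arccos(0.50801) = 59.469°.
sin r = sin 59.469°/1.332 = 0.64666; r = 40.290°.
D_min = 2·59.469° − 4·40.290° + 180° = 137.776°.
Rainbow angle = 180° − D_min = 42.224°.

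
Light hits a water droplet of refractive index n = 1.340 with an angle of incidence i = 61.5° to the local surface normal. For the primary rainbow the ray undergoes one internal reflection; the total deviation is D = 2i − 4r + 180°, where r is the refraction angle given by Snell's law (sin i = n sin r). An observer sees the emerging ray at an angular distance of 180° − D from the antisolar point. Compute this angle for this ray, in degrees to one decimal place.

40.9°

sin r = sin 61.5° / 1.340 = 0.8788/1.340 = 0.6558; r = 40.98°.
D = 2·61.5° − 4·40.98° + 180° = 123.00° − 163.93° + 180° = 139.07°.
Angle from antisolar point = 180° − D = 40.93°.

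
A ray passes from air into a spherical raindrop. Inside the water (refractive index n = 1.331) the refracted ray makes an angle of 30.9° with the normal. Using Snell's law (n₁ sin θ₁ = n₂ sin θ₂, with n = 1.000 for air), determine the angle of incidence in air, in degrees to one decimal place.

43.1°

Snell: sin θ_i = n · sin θ_r = 1.331 × sin 30.9° = 1.331 × 0.5135 = 0.6835.
θ_i = arcsin(0.6835) = 43.12°.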